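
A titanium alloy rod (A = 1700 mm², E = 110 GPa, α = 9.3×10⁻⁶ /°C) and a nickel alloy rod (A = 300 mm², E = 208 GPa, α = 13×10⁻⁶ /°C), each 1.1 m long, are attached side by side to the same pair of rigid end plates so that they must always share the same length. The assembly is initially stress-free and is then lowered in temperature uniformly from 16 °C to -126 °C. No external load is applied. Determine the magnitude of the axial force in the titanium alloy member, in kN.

P ≈ 24.6 kN (compressive in the titanium alloy)

Both members must finish at the same length. With the larger α, the nickel alloy tends to over-contract; the plates restrain it, putting the nickel alloy in tension and the titanium alloy in compression. With no external load the two internal forces are equal and opposite, magnitude P.
Compatibility of the two members (thermal + elastic change equal): (α₁ − α₂)ΔT = P·[1/(A₁E₁) + 1/(A₂E₂)].
|α₁ − α₂|·ΔT = 3.7×10⁻⁶ × 142 = 0.0005254.
1/(A₁E₁) + 1/(A₂E₂) = 1/(1700×110×10³) + 1/(300×208×10³) = 2.137×10⁻⁸ N⁻¹.
P = 0.0005254 / 2.137×10⁻⁸ = 24580 N = 24.58 kN.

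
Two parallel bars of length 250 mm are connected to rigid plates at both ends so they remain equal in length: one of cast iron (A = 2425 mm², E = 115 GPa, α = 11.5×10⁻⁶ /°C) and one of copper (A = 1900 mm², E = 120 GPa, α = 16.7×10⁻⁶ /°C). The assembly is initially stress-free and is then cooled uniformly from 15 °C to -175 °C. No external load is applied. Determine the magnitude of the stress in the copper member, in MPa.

The copper has the larger α, so on cooling it would change length more than the cast iron if both were free. The rigid plates force a common final length, so the copper is put into tension and the cast iron into compression, with equal and opposite forces P (no external load).
Compatibility of the two members (thermal + elastic change equal): (α₁ − α₂)ΔT = P·[1/(A₁E₁) + 1/(A₂E₂)].
|α₁ − α₂|·ΔT = 5.2×10⁻⁶ × 190 = 0.000988.
1/(A₁E₁) + 1/(A₂E₂) = 1/(2425×115×10³) + 1/(1900×120×10³) = 7.972×10⁻⁹ N⁻¹.
P = 0.000988 / 7.972×10⁻⁹ = 123900 N = 123.9 kN.
σ_{copper} = P/A₂ = 123900/1900 = 65.23 MPa, tensile.

σ ≈ 65.2 MPa (tensile)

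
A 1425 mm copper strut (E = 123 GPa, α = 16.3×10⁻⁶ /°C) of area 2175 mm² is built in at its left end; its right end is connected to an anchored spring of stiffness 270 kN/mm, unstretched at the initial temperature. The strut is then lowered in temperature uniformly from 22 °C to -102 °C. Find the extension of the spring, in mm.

The unrestrained thermal change is αΔT L = 16.3×10⁻⁶ × 124 × 1425 = 2.88 mm.
Let P be the tensile force in the spring. The strut extends elastically by PL/(AE) and the spring stretches by P/k; together these equal δ_free.
P [ L/(AE) + 1/k ] = δ_free → P [ 1425/(2175×123×10³) + 1/(270×10³) ] = 2.88.
P = 2.88 / 9.03×10⁻⁶ = 318900 N.
Spring extension = P/k = 318900/(270×10³) = 1.181 mm.

δ ≈ 1.18 mm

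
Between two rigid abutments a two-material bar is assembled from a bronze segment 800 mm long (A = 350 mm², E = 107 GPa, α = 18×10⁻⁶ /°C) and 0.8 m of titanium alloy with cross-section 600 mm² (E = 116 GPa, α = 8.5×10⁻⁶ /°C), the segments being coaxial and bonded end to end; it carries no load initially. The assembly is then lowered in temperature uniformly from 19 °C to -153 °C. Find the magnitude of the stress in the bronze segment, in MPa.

If the supports were absent, the total length change would be Σ αᵢΔT Lᵢ = 18×10⁻⁶×172×800 + 8.5×10⁻⁶×172×800 = 3.646 mm.
The rigid supports impose zero overall length change; the single axial force P common to all segments must satisfy P Σ Lᵢ/(AᵢEᵢ) = δ_free.
Σ Lᵢ/(AᵢEᵢ) = 800/(350×107×10³) + 800/(600×116×10³) = 3.286×10⁻⁵ mm/N.
Hence P = δ_free / Σ(L/AE) = 3.646/3.286×10⁻⁵ = 111 kN (tensile).
σ_{bronze} = P / A = 111000 / 350 = 317.1 MPa.

σ ≈ 317 MPa (tensile)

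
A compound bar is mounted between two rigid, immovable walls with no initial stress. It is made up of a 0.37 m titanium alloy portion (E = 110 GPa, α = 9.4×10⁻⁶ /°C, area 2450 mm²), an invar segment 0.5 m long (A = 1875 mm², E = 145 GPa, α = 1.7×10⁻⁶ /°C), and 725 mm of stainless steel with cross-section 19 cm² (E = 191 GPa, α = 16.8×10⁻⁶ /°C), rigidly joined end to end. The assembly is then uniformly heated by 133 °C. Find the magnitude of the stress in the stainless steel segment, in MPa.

With the walls removed the bar would change length by δ_free = Σ αᵢΔT Lᵢ = 9.4×10⁻⁶×133×370 + 1.7×10⁻⁶×133×500 + 16.8×10⁻⁶×133×725 = 2.196 mm.
The walls prevent any net length change, so an axial force P (same in every segment) develops. Compatibility: P · Σ Lᵢ/(AᵢEᵢ) = δ_free.
The series flexibility is Σ Lᵢ/(AᵢEᵢ) = 370/(2450×110×10³) + 500/(1875×145×10³) + 725/(1900×191×10³) = 5.21×10⁻⁶ mm/N.
So P = 2.196 / 5.21×10⁻⁶ = 421.4 kN, compressive.
σ_{stainless steel} = P / A = 421400 / 1900 = 221.8 MPa.

σ ≈ 222 MPa (compressive)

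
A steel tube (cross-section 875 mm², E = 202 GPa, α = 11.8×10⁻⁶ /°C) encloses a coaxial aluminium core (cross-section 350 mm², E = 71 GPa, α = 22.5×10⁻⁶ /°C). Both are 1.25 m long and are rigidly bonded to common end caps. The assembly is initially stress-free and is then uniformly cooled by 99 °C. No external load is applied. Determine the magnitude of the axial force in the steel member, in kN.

P ≈ 23.1 kN (compressive in the steel)

The aluminium has the larger α, so on cooling it would change length more than the steel if both were free. The rigid plates force a common final length, so the aluminium is put into tension and the steel into compression, with equal and opposite forces P (no external load).
Setting the final lengths equal and cancelling L: (α₁ − α₂)ΔT = P/(A₁E₁) + P/(A₂E₂).
|α₁ − α₂|·ΔT = 10.7×10⁻⁶ × 99 = 0.001059.
1/(A₁E₁) + 1/(A₂E₂) = 1/(875×202×10³) + 1/(350×71×10³) = 4.59×10⁻⁸ N⁻¹.
P = 0.001059 / 4.59×10⁻⁸ = 23080 N = 23.08 kN.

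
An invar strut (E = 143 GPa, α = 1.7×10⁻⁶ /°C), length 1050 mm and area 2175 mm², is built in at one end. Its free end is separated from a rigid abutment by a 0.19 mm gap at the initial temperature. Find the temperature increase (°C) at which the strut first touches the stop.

ΔT ≈ 106 °C

Contact occurs when the free expansion equals the gap: αΔT L = 0.19 mm.
So ΔT = g/(αL) = 0.19/(1.7×10⁻⁶ × 1050) = 106.4 °C.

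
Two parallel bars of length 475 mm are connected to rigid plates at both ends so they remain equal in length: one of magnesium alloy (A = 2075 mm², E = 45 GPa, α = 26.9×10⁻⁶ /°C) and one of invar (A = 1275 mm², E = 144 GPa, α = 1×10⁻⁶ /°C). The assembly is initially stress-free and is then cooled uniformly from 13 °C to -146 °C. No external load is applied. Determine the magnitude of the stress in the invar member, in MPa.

σ ≈ 200 MPa (compressive)

Equilibrium of a rigid end plate with no external load gives equal and opposite internal forces ±P in the two members. Since α_{magnesium alloy} > α_{invar}, cooling drives the magnesium alloy into tension and the invar into compression.
Equating the net (thermal + elastic) strains gives |α₁ − α₂|·ΔT = P·[1/(A₁E₁) + 1/(A₂E₂)].
|α₁ − α₂|·ΔT = 25.9×10⁻⁶ × 159 = 0.004118.
1/(A₁E₁) + 1/(A₂E₂) = 1/(2075×45×10³) + 1/(1275×144×10³) = 1.616×10⁻⁸ N⁻¹.
So P = 0.004118 / 1.616×10⁻⁸ = 254.9 kN.
σ_{invar} = P/A₂ = 254900/1275 = 199.9 MPa, compressive.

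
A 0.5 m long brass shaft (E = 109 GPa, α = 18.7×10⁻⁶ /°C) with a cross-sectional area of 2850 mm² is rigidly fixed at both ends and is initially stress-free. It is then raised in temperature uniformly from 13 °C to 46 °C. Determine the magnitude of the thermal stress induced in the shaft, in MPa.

With length fixed, the mechanical strain must cancel the thermal strain αΔT = 18.7×10⁻⁶ × 33 = 617.1×10⁻⁶.
Hence σ = E·αΔT = 109×10³ × 617.1×10⁻⁶ = 67.26 MPa, compressive.

σ ≈ 67.3 MPa (compressive)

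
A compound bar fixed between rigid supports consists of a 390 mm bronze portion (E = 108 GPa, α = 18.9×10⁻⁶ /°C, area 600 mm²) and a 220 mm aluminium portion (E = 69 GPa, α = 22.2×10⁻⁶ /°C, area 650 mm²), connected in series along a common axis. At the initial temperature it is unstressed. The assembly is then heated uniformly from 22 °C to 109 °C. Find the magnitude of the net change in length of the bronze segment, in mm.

Free thermal expansion of the whole bar: Σ αᵢΔT Lᵢ = 18.9×10⁻⁶×87×390 + 22.2×10⁻⁶×87×220 = 1.066 mm.
The walls prevent any net length change, so an axial force P (same in every segment) develops. Compatibility: P · Σ Lᵢ/(AᵢEᵢ) = δ_free.
Σ Lᵢ/(AᵢEᵢ) = 390/(600×108×10³) + 220/(650×69×10³) = 1.092×10⁻⁵ mm/N.
P = 1.066 / 1.092×10⁻⁵ = 97600 N = 97.6 kN, compressive.
For the bronze segment, free thermal change = 18.9×10⁻⁶×87×390 = 0.6413 mm and elastic change from P = 97600×390/(600×108×10³) = 0.5874 mm; these oppose, so the net change is 0.0539 mm (segment lengthens).

|ΔL| ≈ 0.0539 mm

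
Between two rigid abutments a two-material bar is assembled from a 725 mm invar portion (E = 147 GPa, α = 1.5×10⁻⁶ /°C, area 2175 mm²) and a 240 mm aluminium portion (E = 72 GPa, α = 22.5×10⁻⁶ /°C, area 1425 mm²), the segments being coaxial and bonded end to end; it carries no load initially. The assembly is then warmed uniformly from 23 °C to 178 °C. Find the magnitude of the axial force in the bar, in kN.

If the supports were absent, the total length change would be Σ αᵢΔT Lᵢ = 1.5×10⁻⁶×155×725 + 22.5×10⁻⁶×155×240 = 1.006 mm.
The rigid supports impose zero overall length change; the single axial force P common to all segments must satisfy P Σ Lᵢ/(AᵢEᵢ) = δ_free.
Σ Lᵢ/(AᵢEᵢ) = 725/(2175×147×10³) + 240/(1425×72×10³) = 4.607×10⁻⁶ mm/N.
P = 1.006 / 4.607×10⁻⁶ = 218300 N = 218.3 kN, compressive.

P ≈ 218 kN (compressive)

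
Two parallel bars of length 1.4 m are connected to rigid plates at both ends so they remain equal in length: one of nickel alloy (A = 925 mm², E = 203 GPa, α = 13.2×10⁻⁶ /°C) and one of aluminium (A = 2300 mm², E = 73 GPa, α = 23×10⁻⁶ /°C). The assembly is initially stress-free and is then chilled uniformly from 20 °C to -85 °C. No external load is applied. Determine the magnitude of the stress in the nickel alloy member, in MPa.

The aluminium has the larger α, so on cooling it would change length more than the nickel alloy if both were free. The rigid plates force a common final length, so the aluminium is put into tension and the nickel alloy into compression, with equal and opposite forces P (no external load).
Compatibility of the two members (thermal + elastic change equal): (α₁ − α₂)ΔT = P·[1/(A₁E₁) + 1/(A₂E₂)].
|α₁ − α₂|·ΔT = 9.8×10⁻⁶ × 105 = 0.001029.
1/(A₁E₁) + 1/(A₂E₂) = 1/(925×203×10³) + 1/(2300×73×10³) = 1.128×10⁻⁸ N⁻¹.
So P = 0.001029 / 1.128×10⁻⁸ = 91.21 kN.
σ_{nickel alloy} = P/A₁ = 91210/925 = 98.61 MPa, compressive.

σ ≈ 98.6 MPa (compressive)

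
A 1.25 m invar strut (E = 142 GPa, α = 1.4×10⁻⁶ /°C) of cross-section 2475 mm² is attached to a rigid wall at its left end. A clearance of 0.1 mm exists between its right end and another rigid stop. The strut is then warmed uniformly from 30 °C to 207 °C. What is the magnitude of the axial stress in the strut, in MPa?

σ ≈ 23.8 MPa (compressive)

Unrestrained expansion: δ_free = αΔT L = 1.4×10⁻⁶ × 177 × 1250 = 0.3098 mm.
After closing the 0.1 mm clearance, 0.3098 − 0.1 = 0.2098 mm of expansion remains to be suppressed by the wall.
That suppressed elongation corresponds to σ = E·Δ/L = 142×10³ × 0.2098/1250 = 23.83 MPa.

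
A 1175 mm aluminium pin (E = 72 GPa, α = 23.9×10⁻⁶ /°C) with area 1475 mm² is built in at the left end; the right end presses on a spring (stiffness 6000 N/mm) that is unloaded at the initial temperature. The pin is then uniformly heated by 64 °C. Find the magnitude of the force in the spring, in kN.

P ≈ 10.1 kN

Free thermal expansion: δ_free = αΔT L = 23.9×10⁻⁶ × 64 × 1175 = 1.797 mm.
Let P be the compressive force at the spring. The pin shortens elastically by PL/(AE) and the spring compresses by P/k; together these equal δ_free.
So P = δ_free / [L/(AE) + 1/k] = 1.797 / [ 1175/(1475×72×10³) + 1/(6000) ].
P = 1.797 / 0.0001777 = 10110 N.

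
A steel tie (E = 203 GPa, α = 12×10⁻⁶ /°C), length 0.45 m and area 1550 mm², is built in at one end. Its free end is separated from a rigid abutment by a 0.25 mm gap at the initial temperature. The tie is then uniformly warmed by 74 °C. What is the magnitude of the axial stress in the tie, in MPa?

σ ≈ 67.5 MPa (compressive)

Free thermal elongation = αΔT L = 12×10⁻⁶ × 74 × 450 = 0.3996 mm.
The gap closes (δ_free > 0.25 mm) and the wall then resists a further 0.3996 − 0.25 = 0.1496 mm of expansion.
Compatibility: PL/(AE) = 0.1496 mm, so σ = P/A = E × (0.1496/450) = 67.49 MPa.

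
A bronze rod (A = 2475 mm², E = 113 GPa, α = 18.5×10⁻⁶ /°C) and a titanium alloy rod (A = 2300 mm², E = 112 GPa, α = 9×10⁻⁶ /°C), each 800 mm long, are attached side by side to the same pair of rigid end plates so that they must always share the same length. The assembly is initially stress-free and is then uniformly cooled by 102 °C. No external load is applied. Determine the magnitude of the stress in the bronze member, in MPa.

σ ≈ 52.5 MPa (tensile)

The bronze has the larger α, so on cooling it would change length more than the titanium alloy if both were free. The rigid plates force a common final length, so the bronze is put into tension and the titanium alloy into compression, with equal and opposite forces P (no external load).
Compatibility of the two members (thermal + elastic change equal): (α₁ − α₂)ΔT = P·[1/(A₁E₁) + 1/(A₂E₂)].
|α₁ − α₂|·ΔT = 9.5×10⁻⁶ × 102 = 0.000969.
1/(A₁E₁) + 1/(A₂E₂) = 1/(2475×113×10³) + 1/(2300×112×10³) = 7.458×10⁻⁹ N⁻¹.
P = 0.000969 / 7.458×10⁻⁹ = 129900 N = 129.9 kN.
σ_{bronze} = P/A₁ = 129900/2475 = 52.5 MPa, tensile.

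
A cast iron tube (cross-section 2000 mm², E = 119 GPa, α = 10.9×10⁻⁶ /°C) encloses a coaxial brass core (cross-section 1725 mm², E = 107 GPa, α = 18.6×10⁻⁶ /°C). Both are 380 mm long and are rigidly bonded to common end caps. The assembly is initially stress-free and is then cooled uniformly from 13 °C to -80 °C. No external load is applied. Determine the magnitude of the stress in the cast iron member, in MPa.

σ ≈ 37.2 MPa (compressive)

The brass has the larger α, so on cooling it would change length more than the cast iron if both were free. The rigid plates force a common final length, so the brass is put into tension and the cast iron into compression, with equal and opposite forces P (no external load).
Setting the final lengths equal and cancelling L: (α₁ − α₂)ΔT = P/(A₁E₁) + P/(A₂E₂).
|α₁ − α₂|·ΔT = 7.7×10⁻⁶ × 93 = 0.0007161.
1/(A₁E₁) + 1/(A₂E₂) = 1/(2000×119×10³) + 1/(1725×107×10³) = 9.62×10⁻⁹ N⁻¹.
So P = 0.0007161 / 9.62×10⁻⁹ = 74.44 kN.
σ_{cast iron} = P/A₁ = 74440/2000 = 37.22 MPa, compressive.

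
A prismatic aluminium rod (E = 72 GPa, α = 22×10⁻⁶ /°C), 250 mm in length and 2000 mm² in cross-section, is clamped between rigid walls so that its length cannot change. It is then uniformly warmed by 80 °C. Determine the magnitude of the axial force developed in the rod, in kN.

Full restraint means ε = 0, so the stress is σ = EαΔT = 72×10³ × 22×10⁻⁶ × 80 = 126.7 MPa.
Then P = σA = 126.7 × 2000 mm² = 253.4 kN, compressive.

P ≈ 253 kN (compressive)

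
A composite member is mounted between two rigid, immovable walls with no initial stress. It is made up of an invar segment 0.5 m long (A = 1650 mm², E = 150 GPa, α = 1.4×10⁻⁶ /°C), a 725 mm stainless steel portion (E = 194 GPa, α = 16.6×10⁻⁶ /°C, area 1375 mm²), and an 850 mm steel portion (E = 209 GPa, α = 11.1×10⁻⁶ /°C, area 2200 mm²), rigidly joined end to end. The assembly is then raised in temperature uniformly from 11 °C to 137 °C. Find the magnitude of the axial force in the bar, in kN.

P ≈ 424 kN (compressive)

Free thermal expansion of the whole bar: Σ αᵢΔT Lᵢ = 1.4×10⁻⁶×126×500 + 16.6×10⁻⁶×126×725 + 11.1×10⁻⁶×126×850 = 2.793 mm.
The rigid supports impose zero overall length change; the single axial force P common to all segments must satisfy P Σ Lᵢ/(AᵢEᵢ) = δ_free.
The series flexibility is Σ Lᵢ/(AᵢEᵢ) = 500/(1650×150×10³) + 725/(1375×194×10³) + 850/(2200×209×10³) = 6.587×10⁻⁶ mm/N.
So P = 2.793 / 6.587×10⁻⁶ = 424.1 kN, compressive.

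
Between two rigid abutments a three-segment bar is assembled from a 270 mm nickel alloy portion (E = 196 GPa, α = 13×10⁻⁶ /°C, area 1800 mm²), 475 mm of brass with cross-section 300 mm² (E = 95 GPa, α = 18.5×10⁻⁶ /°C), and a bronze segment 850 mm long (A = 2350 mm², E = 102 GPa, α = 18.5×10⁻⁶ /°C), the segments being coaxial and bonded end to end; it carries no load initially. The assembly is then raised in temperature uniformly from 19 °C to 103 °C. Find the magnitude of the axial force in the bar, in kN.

P ≈ 112 kN (compressive)

With the walls removed the bar would change length by δ_free = Σ αᵢΔT Lᵢ = 13×10⁻⁶×84×270 + 18.5×10⁻⁶×84×475 + 18.5×10⁻⁶×84×850 = 2.354 mm.
The rigid supports impose zero overall length change; the single axial force P common to all segments must satisfy P Σ Lᵢ/(AᵢEᵢ) = δ_free.
Σ Lᵢ/(AᵢEᵢ) = 270/(1800×196×10³) + 475/(300×95×10³) + 850/(2350×102×10³) = 2.098×10⁻⁵ mm/N.
Hence P = δ_free / Σ(L/AE) = 2.354/2.098×10⁻⁵ = 112.2 kN (compressive).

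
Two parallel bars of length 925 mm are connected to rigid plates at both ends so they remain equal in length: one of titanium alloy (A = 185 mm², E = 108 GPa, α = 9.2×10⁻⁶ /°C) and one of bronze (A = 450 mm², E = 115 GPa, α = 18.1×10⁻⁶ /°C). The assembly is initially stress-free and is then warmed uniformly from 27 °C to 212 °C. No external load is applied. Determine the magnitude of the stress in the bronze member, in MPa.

The bronze has the larger α, so on heating it would change length more than the titanium alloy if both were free. The rigid plates force a common final length, so the bronze is put into compression and the titanium alloy into tension, with equal and opposite forces P (no external load).
Equating the net (thermal + elastic) strains gives |α₁ − α₂|·ΔT = P·[1/(A₁E₁) + 1/(A₂E₂)].
|α₁ − α₂|·ΔT = 8.9×10⁻⁶ × 185 = 0.001647.
1/(A₁E₁) + 1/(A₂E₂) = 1/(185×108×10³) + 1/(450×115×10³) = 6.937×10⁻⁸ N⁻¹.
So P = 0.001647 / 6.937×10⁻⁸ = 23.73 kN.
σ_{bronze} = P/A₂ = 23730/450 = 52.74 MPa, compressive.

σ ≈ 52.7 MPa (compressive)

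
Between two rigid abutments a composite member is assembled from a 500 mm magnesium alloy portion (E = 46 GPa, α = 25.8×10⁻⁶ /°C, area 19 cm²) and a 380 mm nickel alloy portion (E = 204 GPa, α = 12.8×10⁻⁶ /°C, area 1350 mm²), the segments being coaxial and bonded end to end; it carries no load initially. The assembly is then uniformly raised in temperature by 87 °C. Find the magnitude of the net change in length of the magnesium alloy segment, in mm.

With the walls removed the bar would change length by δ_free = Σ αᵢΔT Lᵢ = 25.8×10⁻⁶×87×500 + 12.8×10⁻⁶×87×380 = 1.545 mm.
The rigid supports impose zero overall length change; the single axial force P common to all segments must satisfy P Σ Lᵢ/(AᵢEᵢ) = δ_free.
Σ Lᵢ/(AᵢEᵢ) = 500/(1900×46×10³) + 380/(1350×204×10³) = 7.101×10⁻⁶ mm/N.
So P = 1.545 / 7.101×10⁻⁶ = 217.7 kN, compressive.
For the magnesium alloy segment, free thermal change = 25.8×10⁻⁶×87×500 = 1.122 mm and elastic change from P = 217700×500/(1900×46×10³) = 1.245 mm; these oppose, so the net change is 0.123 mm (segment shortens).

|ΔL| ≈ 0.123 mm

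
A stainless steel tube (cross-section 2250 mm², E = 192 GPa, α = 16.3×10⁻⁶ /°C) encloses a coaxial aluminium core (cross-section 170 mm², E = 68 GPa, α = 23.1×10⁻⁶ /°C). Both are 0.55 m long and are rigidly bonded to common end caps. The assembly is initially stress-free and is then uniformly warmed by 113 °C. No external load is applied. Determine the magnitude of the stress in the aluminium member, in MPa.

σ ≈ 50.9 MPa (compressive)

The aluminium has the larger α, so on heating it would change length more than the stainless steel if both were free. The rigid plates force a common final length, so the aluminium is put into compression and the stainless steel into tension, with equal and opposite forces P (no external load).
Setting the final lengths equal and cancelling L: (α₁ − α₂)ΔT = P/(A₁E₁) + P/(A₂E₂).
|α₁ − α₂|·ΔT = 6.8×10⁻⁶ × 113 = 0.0007684.
1/(A₁E₁) + 1/(A₂E₂) = 1/(2250×192×10³) + 1/(170×68×10³) = 8.882×10⁻⁸ N⁻¹.
So P = 0.0007684 / 8.882×10⁻⁸ = 8.651 kN.
σ_{aluminium} = P/A₂ = 8651/170 = 50.89 MPa, compressive.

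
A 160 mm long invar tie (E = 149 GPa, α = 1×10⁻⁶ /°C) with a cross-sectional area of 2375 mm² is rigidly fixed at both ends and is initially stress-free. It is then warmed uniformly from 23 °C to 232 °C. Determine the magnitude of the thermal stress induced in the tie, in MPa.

σ ≈ 31.1 MPa (compressive)

Because both ends are immovable the net strain is zero, and the suppressed thermal strain is αΔT = 1×10⁻⁶ × 209 = 209×10⁻⁶.
The stress required to suppress this strain is σ = Eε = 149×10³ × 209×10⁻⁶ = 31.14 MPa, compressive since the tie is trying to expand.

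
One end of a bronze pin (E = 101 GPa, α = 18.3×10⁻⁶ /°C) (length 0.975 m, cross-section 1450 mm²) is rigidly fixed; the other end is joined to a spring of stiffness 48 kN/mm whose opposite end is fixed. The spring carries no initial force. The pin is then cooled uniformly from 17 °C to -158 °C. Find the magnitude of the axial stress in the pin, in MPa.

σ ≈ 78.3 MPa (tensile)

The unrestrained thermal change is αΔT L = 18.3×10⁻⁶ × 175 × 975 = 3.122 mm.
With a force P in the spring, the elastic change of the pin is PL/(AE) and that of the spring is P/k; compatibility requires their sum to equal δ_free.
So P = δ_free / [L/(AE) + 1/k] = 3.122 / [ 975/(1450×101×10³) + 1/(48×10³) ].
P = 3.122 / 2.749×10⁻⁵ = 113600 N.
σ = P/A = 113600/1450 = 78.33 MPa.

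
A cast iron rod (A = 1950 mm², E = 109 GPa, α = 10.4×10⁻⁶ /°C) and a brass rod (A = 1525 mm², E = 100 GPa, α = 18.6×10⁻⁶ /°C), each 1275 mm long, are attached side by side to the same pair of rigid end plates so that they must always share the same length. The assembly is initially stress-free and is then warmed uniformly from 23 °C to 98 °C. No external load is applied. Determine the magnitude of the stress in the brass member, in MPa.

Equilibrium of a rigid end plate with no external load gives equal and opposite internal forces ±P in the two members. Since α_{brass} > α_{cast iron}, heating drives the brass into compression and the cast iron into tension.
Equating the net (thermal + elastic) strains gives |α₁ − α₂|·ΔT = P·[1/(A₁E₁) + 1/(A₂E₂)].
|α₁ − α₂|·ΔT = 8.2×10⁻⁶ × 75 = 0.000615.
1/(A₁E₁) + 1/(A₂E₂) = 1/(1950×109×10³) + 1/(1525×100×10³) = 1.126×10⁻⁸ N⁻¹.
P = 0.000615 / 1.126×10⁻⁸ = 54610 N = 54.61 kN.
σ_{brass} = P/A₂ = 54610/1525 = 35.81 MPa, compressive.

σ ≈ 35.8 MPa (compressive)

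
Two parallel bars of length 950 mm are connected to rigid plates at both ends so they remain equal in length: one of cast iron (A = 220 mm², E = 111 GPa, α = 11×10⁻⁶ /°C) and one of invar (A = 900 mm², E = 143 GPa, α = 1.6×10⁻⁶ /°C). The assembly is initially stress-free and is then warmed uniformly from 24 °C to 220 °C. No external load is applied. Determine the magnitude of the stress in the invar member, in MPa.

σ ≈ 42 MPa (tensile)

The cast iron has the larger α, so on heating it would change length more than the invar if both were free. The rigid plates force a common final length, so the cast iron is put into compression and the invar into tension, with equal and opposite forces P (no external load).
Equating the net (thermal + elastic) strains gives |α₁ − α₂|·ΔT = P·[1/(A₁E₁) + 1/(A₂E₂)].
|α₁ − α₂|·ΔT = 9.4×10⁻⁶ × 196 = 0.001842.
1/(A₁E₁) + 1/(A₂E₂) = 1/(220×111×10³) + 1/(900×143×10³) = 4.872×10⁻⁸ N⁻¹.
So P = 0.001842 / 4.872×10⁻⁸ = 37.82 kN.
σ_{invar} = P/A₂ = 37820/900 = 42.02 MPa, tensile.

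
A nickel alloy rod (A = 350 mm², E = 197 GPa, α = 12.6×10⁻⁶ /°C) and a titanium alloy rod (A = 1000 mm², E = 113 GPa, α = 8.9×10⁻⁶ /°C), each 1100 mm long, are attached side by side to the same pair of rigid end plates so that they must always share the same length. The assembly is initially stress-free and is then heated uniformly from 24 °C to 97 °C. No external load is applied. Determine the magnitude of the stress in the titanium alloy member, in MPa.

Both members must finish at the same length. With the larger α, the nickel alloy tends to over-expand; the plates restrain it, putting the nickel alloy in compression and the titanium alloy in tension. With no external load the two internal forces are equal and opposite, magnitude P.
Setting the final lengths equal and cancelling L: (α₁ − α₂)ΔT = P/(A₁E₁) + P/(A₂E₂).
|α₁ − α₂|·ΔT = 3.7×10⁻⁶ × 73 = 0.0002701.
1/(A₁E₁) + 1/(A₂E₂) = 1/(350×197×10³) + 1/(1000×113×10³) = 2.335×10⁻⁸ N⁻¹.
So P = 0.0002701 / 2.335×10⁻⁸ = 11.57 kN.
σ_{titanium alloy} = P/A₂ = 11570/1000 = 11.57 MPa, tensile.

σ ≈ 11.6 MPa (tensile)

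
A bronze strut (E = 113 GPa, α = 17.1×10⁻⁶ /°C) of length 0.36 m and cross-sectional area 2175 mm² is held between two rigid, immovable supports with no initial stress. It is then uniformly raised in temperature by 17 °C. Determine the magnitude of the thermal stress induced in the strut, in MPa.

With length fixed, the mechanical strain must cancel the thermal strain αΔT = 17.1×10⁻⁶ × 17 = 290.7×10⁻⁶.
σ = EαΔT = 113×10³ × 17.1×10⁻⁶ × 17 = 32.85 MPa (compressive; the strut is trying to expand).

σ ≈ 32.8 MPa (compressive)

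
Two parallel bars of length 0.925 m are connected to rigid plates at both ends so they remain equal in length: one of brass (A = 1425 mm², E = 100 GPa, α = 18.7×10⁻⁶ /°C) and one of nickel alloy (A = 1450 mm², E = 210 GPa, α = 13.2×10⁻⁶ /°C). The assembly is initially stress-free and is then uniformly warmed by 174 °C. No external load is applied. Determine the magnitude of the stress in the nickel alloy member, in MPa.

Both members must finish at the same length. With the larger α, the brass tends to over-expand; the plates restrain it, putting the brass in compression and the nickel alloy in tension. With no external load the two internal forces are equal and opposite, magnitude P.
Setting the final lengths equal and cancelling L: (α₁ − α₂)ΔT = P/(A₁E₁) + P/(A₂E₂).
|α₁ − α₂|·ΔT = 5.5×10⁻⁶ × 174 = 0.000957.
1/(A₁E₁) + 1/(A₂E₂) = 1/(1425×100×10³) + 1/(1450×210×10³) = 1.03×10⁻⁸ N⁻¹.
So P = 0.000957 / 1.03×10⁻⁸ = 92.9 kN.
σ_{nickel alloy} = P/A₂ = 92900/1450 = 64.07 MPa, tensile.

σ ≈ 64.1 MPa (tensile)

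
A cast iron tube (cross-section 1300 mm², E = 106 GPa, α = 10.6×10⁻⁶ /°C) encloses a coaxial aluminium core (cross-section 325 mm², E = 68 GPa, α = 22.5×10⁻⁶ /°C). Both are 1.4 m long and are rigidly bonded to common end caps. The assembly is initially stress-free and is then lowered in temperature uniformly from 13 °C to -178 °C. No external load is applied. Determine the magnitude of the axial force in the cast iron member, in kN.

P ≈ 43.3 kN (compressive in the cast iron)

Both members must finish at the same length. With the larger α, the aluminium tends to over-contract; the plates restrain it, putting the aluminium in tension and the cast iron in compression. With no external load the two internal forces are equal and opposite, magnitude P.
Equating the net (thermal + elastic) strains gives |α₁ − α₂|·ΔT = P·[1/(A₁E₁) + 1/(A₂E₂)].
|α₁ − α₂|·ΔT = 11.9×10⁻⁶ × 191 = 0.002273.
1/(A₁E₁) + 1/(A₂E₂) = 1/(1300×106×10³) + 1/(325×68×10³) = 5.251×10⁻⁸ N⁻¹.
P = 0.002273 / 5.251×10⁻⁸ = 43290 N = 43.29 kN.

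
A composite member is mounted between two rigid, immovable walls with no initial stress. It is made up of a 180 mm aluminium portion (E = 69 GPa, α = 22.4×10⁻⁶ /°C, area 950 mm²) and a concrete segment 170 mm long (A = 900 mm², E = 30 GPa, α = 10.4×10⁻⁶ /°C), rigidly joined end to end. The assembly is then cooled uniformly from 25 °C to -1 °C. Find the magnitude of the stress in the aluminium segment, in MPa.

Free thermal contraction of the whole bar: Σ αᵢΔT Lᵢ = 22.4×10⁻⁶×26×180 + 10.4×10⁻⁶×26×170 = 0.1508 mm.
The walls prevent any net length change, so an axial force P (same in every segment) develops. Compatibility: P · Σ Lᵢ/(AᵢEᵢ) = δ_free.
The series flexibility is Σ Lᵢ/(AᵢEᵢ) = 180/(950×69×10³) + 170/(900×30×10³) = 9.042×10⁻⁶ mm/N.
Hence P = δ_free / Σ(L/AE) = 0.1508/9.042×10⁻⁶ = 16.68 kN (tensile).
σ_{aluminium} = P / A = 16680 / 950 = 17.55 MPa.

σ ≈ 17.6 MPa (tensile)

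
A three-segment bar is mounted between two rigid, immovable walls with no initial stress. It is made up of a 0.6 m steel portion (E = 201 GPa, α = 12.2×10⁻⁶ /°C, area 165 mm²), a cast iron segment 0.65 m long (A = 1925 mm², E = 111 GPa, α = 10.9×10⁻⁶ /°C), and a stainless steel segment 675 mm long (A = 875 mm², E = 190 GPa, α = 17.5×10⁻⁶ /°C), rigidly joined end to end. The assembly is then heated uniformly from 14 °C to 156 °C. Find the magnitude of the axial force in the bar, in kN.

Free thermal expansion of the whole bar: Σ αᵢΔT Lᵢ = 12.2×10⁻⁶×142×600 + 10.9×10⁻⁶×142×650 + 17.5×10⁻⁶×142×675 = 3.723 mm.
The rigid supports impose zero overall length change; the single axial force P common to all segments must satisfy P Σ Lᵢ/(AᵢEᵢ) = δ_free.
The series flexibility is Σ Lᵢ/(AᵢEᵢ) = 600/(165×201×10³) + 650/(1925×111×10³) + 675/(875×190×10³) = 2.519×10⁻⁵ mm/N.
So P = 3.723 / 2.519×10⁻⁵ = 147.8 kN, compressive.

P ≈ 148 kN (compressive)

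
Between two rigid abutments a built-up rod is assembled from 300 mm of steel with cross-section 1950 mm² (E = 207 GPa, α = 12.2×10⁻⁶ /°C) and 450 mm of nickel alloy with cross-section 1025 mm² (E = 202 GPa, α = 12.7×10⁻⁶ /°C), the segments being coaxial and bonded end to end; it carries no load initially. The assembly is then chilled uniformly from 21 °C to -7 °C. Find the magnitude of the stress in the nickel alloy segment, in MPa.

σ ≈ 87.8 MPa (tensile)

If the supports were absent, the total length change would be Σ αᵢΔT Lᵢ = 12.2×10⁻⁶×28×300 + 12.7×10⁻⁶×28×450 = 0.2625 mm.
The walls prevent any net length change, so an axial force P (same in every segment) develops. Compatibility: P · Σ Lᵢ/(AᵢEᵢ) = δ_free.
Σ Lᵢ/(AᵢEᵢ) = 300/(1950×207×10³) + 450/(1025×202×10³) = 2.917×10⁻⁶ mm/N.
Hence P = δ_free / Σ(L/AE) = 0.2625/2.917×10⁻⁶ = 90 kN (tensile).
σ_{nickel alloy} = P / A = 90000 / 1025 = 87.81 MPa.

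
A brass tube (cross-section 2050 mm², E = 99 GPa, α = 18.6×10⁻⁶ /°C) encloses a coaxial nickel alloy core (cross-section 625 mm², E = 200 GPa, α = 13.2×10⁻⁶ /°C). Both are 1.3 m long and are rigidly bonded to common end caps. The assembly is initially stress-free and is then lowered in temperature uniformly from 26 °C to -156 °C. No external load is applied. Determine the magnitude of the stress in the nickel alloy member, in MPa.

Equilibrium of a rigid end plate with no external load gives equal and opposite internal forces ±P in the two members. Since α_{brass} > α_{nickel alloy}, cooling drives the brass into tension and the nickel alloy into compression.
Equating the net (thermal + elastic) strains gives |α₁ − α₂|·ΔT = P·[1/(A₁E₁) + 1/(A₂E₂)].
|α₁ − α₂|·ΔT = 5.4×10⁻⁶ × 182 = 0.0009828.
1/(A₁E₁) + 1/(A₂E₂) = 1/(2050×99×10³) + 1/(625×200×10³) = 1.293×10⁻⁸ N⁻¹.
P = 0.0009828 / 1.293×10⁻⁸ = 76030 N = 76.03 kN.
σ_{nickel alloy} = P/A₂ = 76030/625 = 121.6 MPa, compressive.

σ ≈ 122 MPa (compressive)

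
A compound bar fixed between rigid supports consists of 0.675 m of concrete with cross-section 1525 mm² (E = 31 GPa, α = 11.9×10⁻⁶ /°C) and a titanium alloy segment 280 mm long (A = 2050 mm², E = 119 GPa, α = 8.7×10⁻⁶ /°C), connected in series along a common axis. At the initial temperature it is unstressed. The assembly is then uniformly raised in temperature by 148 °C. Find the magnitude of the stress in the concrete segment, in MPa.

If the supports were absent, the total length change would be Σ αᵢΔT Lᵢ = 11.9×10⁻⁶×148×675 + 8.7×10⁻⁶×148×280 = 1.549 mm.
Since the ends are fixed, an axial force P builds up, equal in every segment, with P · Σ Lᵢ/(AᵢEᵢ) = δ_free.
The series flexibility is Σ Lᵢ/(AᵢEᵢ) = 675/(1525×31×10³) + 280/(2050×119×10³) = 1.543×10⁻⁵ mm/N.
Hence P = δ_free / Σ(L/AE) = 1.549/1.543×10⁻⁵ = 100.4 kN (compressive).
σ_{concrete} = P / A = 100400 / 1525 = 65.86 MPa.

σ ≈ 65.9 MPa (compressive)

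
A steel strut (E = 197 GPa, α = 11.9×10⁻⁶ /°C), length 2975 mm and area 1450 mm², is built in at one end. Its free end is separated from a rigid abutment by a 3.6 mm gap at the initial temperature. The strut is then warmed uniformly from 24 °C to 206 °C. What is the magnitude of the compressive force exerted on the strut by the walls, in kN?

P ≈ 273 kN

Free thermal elongation = αΔT L = 11.9×10⁻⁶ × 182 × 2975 = 6.443 mm.
After closing the 3.6 mm clearance, 6.443 − 3.6 = 2.843 mm of expansion remains to be suppressed by the wall.
That suppressed elongation corresponds to σ = E·Δ/L = 197×10³ × 2.843/2975 = 188.3 MPa.
Force on the wall = σA = 188.3 × 1450 mm² = 273 kN.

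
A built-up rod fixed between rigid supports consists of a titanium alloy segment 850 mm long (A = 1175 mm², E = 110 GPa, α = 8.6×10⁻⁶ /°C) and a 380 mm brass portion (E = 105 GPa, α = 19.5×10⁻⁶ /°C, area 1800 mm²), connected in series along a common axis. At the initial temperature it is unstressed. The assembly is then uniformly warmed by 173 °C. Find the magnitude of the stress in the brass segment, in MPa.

If the supports were absent, the total length change would be Σ αᵢΔT Lᵢ = 8.6×10⁻⁶×173×850 + 19.5×10⁻⁶×173×380 = 2.547 mm.
Since the ends are fixed, an axial force P builds up, equal in every segment, with P · Σ Lᵢ/(AᵢEᵢ) = δ_free.
Σ Lᵢ/(AᵢEᵢ) = 850/(1175×110×10³) + 380/(1800×105×10³) = 8.587×10⁻⁶ mm/N.
P = 2.547 / 8.587×10⁻⁶ = 296600 N = 296.6 kN, compressive.
σ_{brass} = P / A = 296600 / 1800 = 164.8 MPa.

σ ≈ 165 MPa (compressive)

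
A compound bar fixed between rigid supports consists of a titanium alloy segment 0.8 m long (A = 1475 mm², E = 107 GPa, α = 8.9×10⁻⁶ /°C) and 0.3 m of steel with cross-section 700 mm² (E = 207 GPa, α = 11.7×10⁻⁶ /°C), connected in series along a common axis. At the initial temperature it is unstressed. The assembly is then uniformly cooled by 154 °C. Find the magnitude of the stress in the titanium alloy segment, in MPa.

Free thermal contraction of the whole bar: Σ αᵢΔT Lᵢ = 8.9×10⁻⁶×154×800 + 11.7×10⁻⁶×154×300 = 1.637 mm.
Since the ends are fixed, an axial force P builds up, equal in every segment, with P · Σ Lᵢ/(AᵢEᵢ) = δ_free.
Σ Lᵢ/(AᵢEᵢ) = 800/(1475×107×10³) + 300/(700×207×10³) = 7.139×10⁻⁶ mm/N.
So P = 1.637 / 7.139×10⁻⁶ = 229.3 kN, tensile.
σ_{titanium alloy} = P / A = 229300 / 1475 = 155.5 MPa.

σ ≈ 155 MPa (tensile)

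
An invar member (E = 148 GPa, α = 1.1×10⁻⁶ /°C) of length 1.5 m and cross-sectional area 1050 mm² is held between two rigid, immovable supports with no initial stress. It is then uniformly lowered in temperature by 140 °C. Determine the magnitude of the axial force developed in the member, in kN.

P ≈ 23.9 kN (tensile)

The ends cannot move, so σ = EαΔT = 148×10³ × 1.1×10⁻⁶ × 140 = 22.79 MPa.
P = AEαΔT = 1050 × 148×10³ × 1.1×10⁻⁶ × 140 = 23.93 kN (tensile).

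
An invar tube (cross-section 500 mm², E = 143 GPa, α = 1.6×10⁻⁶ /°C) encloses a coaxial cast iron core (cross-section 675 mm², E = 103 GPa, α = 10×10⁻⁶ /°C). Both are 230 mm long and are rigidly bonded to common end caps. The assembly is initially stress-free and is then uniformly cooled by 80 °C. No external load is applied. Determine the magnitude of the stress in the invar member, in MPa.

The cast iron has the larger α, so on cooling it would change length more than the invar if both were free. The rigid plates force a common final length, so the cast iron is put into tension and the invar into compression, with equal and opposite forces P (no external load).
Equating the net (thermal + elastic) strains gives |α₁ − α₂|·ΔT = P·[1/(A₁E₁) + 1/(A₂E₂)].
|α₁ − α₂|·ΔT = 8.4×10⁻⁶ × 80 = 0.000672.
1/(A₁E₁) + 1/(A₂E₂) = 1/(500×143×10³) + 1/(675×103×10³) = 2.837×10⁻⁸ N⁻¹.
So P = 0.000672 / 2.837×10⁻⁸ = 23.69 kN.
σ_{invar} = P/A₁ = 23690/500 = 47.38 MPa, compressive.

σ ≈ 47.4 MPa (compressive)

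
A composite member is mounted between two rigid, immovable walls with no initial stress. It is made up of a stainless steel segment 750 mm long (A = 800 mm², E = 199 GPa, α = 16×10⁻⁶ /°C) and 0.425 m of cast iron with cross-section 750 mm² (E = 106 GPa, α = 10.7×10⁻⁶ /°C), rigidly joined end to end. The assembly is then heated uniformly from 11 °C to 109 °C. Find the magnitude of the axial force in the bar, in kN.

P ≈ 161 kN (compressive)

With the walls removed the bar would change length by δ_free = Σ αᵢΔT Lᵢ = 16×10⁻⁶×98×750 + 10.7×10⁻⁶×98×425 = 1.622 mm.
Since the ends are fixed, an axial force P builds up, equal in every segment, with P · Σ Lᵢ/(AᵢEᵢ) = δ_free.
Σ Lᵢ/(AᵢEᵢ) = 750/(800×199×10³) + 425/(750×106×10³) = 1.006×10⁻⁵ mm/N.
So P = 1.622 / 1.006×10⁻⁵ = 161.2 kN, compressive.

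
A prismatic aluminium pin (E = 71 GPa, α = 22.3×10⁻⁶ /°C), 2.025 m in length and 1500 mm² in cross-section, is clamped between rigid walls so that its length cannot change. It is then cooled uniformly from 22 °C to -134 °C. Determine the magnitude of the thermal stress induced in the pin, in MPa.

σ ≈ 247 MPa (tensile)

With length fixed, the mechanical strain must cancel the thermal strain αΔT = 22.3×10⁻⁶ × 156 = 3478.8×10⁻⁶.
σ = EαΔT = 71×10³ × 22.3×10⁻⁶ × 156 = 247 MPa (tensile; the pin is trying to contract).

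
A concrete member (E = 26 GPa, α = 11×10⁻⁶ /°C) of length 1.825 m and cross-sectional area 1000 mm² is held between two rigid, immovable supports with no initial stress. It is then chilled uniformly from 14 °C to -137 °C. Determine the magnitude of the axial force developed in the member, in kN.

With zero net strain, σ = E·αΔT = 26 GPa × 11×10⁻⁶ × 151 = 43.19 MPa.
Axial force P = σA = 43.19 × 1000 = 43190 N = 43.19 kN, tensile.

P ≈ 43.2 kN (tensile)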